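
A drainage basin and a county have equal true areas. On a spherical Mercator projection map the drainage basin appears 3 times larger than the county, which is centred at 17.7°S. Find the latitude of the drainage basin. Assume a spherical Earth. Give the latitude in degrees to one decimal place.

56.6°

For equal true areas on Mercator, apparent areas scale as sec²φ, so the ratio is cos²φ₂ / cos²φ₁.
cos²φ₂ / cos²φ₁ = 3  ⇒  cos φ₁ = cos 17.7° / √3 = 0.9527/1.732 = 0.5500.
φ₁ = arccos(0.5500) ≈ 56.6°.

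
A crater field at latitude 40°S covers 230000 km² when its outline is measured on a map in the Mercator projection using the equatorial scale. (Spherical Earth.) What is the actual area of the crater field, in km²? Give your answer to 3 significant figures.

135000 km²

Mercator is conformal, so the point scale is isotropic: h = k = sec φ = 1/cos φ.
Areal scale = k² = sec²φ = 1/cos²(40°) = 1/0.7660² = 1.704.
True area = apparent / (areal scale) = 230000 / 1.704 ≈ 135000 km².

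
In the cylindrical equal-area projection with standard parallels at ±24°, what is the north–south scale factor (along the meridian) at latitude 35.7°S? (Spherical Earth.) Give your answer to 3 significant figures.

0.889

For cylindrical equal-area with standard parallel φ₀, h = cos φ / cos φ₀ and k = cos φ₀ / cos φ, so h·k = 1.
h = cos 35.7° / cos 24° = 0.8121/0.9135 = 0.8889.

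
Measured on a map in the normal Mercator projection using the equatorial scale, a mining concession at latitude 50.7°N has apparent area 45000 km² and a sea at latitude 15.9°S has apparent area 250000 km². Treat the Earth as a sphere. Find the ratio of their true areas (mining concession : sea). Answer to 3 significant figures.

Since Mercator area scale is 1/cos²φ, the true area equals the apparent area multiplied by cos²φ.
True area of mining concession: 45000 × cos²(50.7°) = 45000 × 0.4012 = 18050 km².
True area of sea: 250000 × cos²(15.9°) = 250000 × 0.9249 = 231200 km².
Ratio = 18050 / 231200 ≈ 0.0781.

0.0781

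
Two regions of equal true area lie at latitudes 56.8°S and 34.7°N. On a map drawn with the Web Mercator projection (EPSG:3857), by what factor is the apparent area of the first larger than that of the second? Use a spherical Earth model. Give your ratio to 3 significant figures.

2.25

Mercator areal scale is sec²φ.
At 56.8°: sec²(56.8°) = 1/0.5476² = 3.335.
At 34.7°: sec²(34.7°) = 1/0.8221² = 1.479.
Ratio = 3.335/1.479 = cos²(34.7°)/cos²(56.8°) ≈ 2.25.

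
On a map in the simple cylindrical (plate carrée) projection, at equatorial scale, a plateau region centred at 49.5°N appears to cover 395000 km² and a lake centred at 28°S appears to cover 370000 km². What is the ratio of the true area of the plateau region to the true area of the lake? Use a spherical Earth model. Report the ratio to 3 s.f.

Plate carrée has h = 1 and k = sec φ, giving areal scale sec φ; true area = (apparent area) · cos φ.
True area of plateau region: 395000 × cos(49.5°) = 395000 × 0.6494 = 256500 km².
True area of lake: 370000 × cos(28°) = 370000 × 0.8829 = 326700 km².
Ratio = 256500 / 326700 ≈ 0.785.

0.785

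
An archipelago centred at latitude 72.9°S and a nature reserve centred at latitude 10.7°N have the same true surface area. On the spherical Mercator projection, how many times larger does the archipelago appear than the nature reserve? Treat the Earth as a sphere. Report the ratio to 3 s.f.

On Mercator, area is exaggerated by sec²φ = 1/cos²φ.
At 72.9°: sec²(72.9°) = 1/0.2940² = 11.57.
At 10.7°: sec²(10.7°) = 1/0.9826² = 1.036.
Ratio = 11.57/1.036 = cos²(10.7°)/cos²(72.9°) ≈ 11.2.

11.2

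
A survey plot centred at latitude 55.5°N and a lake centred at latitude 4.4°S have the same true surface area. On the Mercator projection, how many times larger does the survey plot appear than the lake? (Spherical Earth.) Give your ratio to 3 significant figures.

3.10

Mercator is conformal with k = sec φ, so areal scale = k² = sec²φ.
At 55.5°: sec²(55.5°) = 1/0.5664² = 3.117.
At 4.4°: sec²(4.4°) = 1/0.9971² = 1.006.
Ratio = 3.117/1.006 = cos²(4.4°)/cos²(55.5°) ≈ 3.10.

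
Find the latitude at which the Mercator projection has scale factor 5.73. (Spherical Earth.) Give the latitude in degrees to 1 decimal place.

79.9°

Mercator scale is k = sec φ = 1/cos φ.
1/cos φ = 5.73  ⇒  cos φ = 0.1745  ⇒  φ = arccos(0.1745) ≈ 79.9°.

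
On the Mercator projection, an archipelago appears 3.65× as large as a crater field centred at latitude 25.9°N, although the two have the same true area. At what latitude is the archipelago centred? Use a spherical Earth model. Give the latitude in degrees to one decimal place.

For equal true areas on Mercator, apparent areas scale as sec²φ, so the ratio is cos²φ₂ / cos²φ₁.
cos²φ₂ / cos²φ₁ = 3.65  ⇒  cos φ₁ = cos 25.9° / √3.65 = 0.8996/1.910 = 0.4709.
φ₁ = arccos(0.4709) ≈ 61.9°.

61.9°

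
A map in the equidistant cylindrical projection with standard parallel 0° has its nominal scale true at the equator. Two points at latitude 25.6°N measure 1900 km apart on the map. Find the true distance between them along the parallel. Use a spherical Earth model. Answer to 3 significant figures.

1710 km

Plate carrée maps x = Rλ, y = Rφ. The meridian scale is h = 1 and the parallel scale is k = 1/cos φ = sec φ.
Along the parallel at 25.6°, map distances are exaggerated by k = sec 25.6° = 1.109.
True distance = 1900 / 1.109 = 1900 × cos 25.6° ≈ 1710 km.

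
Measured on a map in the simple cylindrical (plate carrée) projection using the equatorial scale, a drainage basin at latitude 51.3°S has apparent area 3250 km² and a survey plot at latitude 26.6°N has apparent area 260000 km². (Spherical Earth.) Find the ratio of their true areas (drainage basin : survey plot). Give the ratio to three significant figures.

On the plate carrée, areal scale = h·k = 1 × sec φ, so true area = apparent × cos φ.
True area of drainage basin: 3250 × cos(51.3°) = 3250 × 0.6252 = 2032 km².
True area of survey plot: 260000 × cos(26.6°) = 260000 × 0.8942 = 232500 km².
Ratio = 2032 / 232500 ≈ 0.00874.

0.00874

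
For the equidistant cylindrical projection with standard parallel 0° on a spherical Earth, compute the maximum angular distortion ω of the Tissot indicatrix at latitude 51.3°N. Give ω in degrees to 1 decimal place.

For the equirectangular projection with φ₀ = 0 (plate carrée), h = 1 along meridians and k = sec φ along parallels.
At 51.3°: h = 1.000, k = 1.599; principal scales a = 1.599, b = 1.000.
sin(ω/2) = (a − b)/(a + b) = 0.5994/2.599 = 0.2306, so ω = 2 arcsin(0.2306) ≈ 26.7°.

26.7°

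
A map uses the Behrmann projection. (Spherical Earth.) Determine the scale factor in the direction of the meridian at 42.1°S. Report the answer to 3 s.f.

0.857

The Behrmann projection is cylindrical equal-area with φ₀ = 30°. For cylindrical equal-area with standard parallel φ₀, h = cos φ / cos φ₀ and k = cos φ₀ / cos φ, so h·k = 1.
h = cos 42.1° / cos 30° = 0.7420/0.8660 = 0.8568.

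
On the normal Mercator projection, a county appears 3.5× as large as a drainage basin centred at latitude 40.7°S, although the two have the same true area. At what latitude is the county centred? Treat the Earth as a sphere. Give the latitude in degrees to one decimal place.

On Mercator, (apparent₁)/(apparent₂) = sec²φ₁ / sec²φ₂ when true areas are equal.
cos²φ₂ / cos²φ₁ = 3.5  ⇒  cos φ₁ = cos 40.7° / √3.5 = 0.7581/1.871 = 0.4052.
φ₁ = arccos(0.4052) ≈ 66.1°.

66.1°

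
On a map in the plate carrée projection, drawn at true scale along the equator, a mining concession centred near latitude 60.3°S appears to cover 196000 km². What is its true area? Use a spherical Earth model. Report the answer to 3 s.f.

For the equirectangular projection with φ₀ = 0 (plate carrée), h = 1 along meridians and k = sec φ along parallels.
Areal scale = h·k = 1 × sec φ; at 60.3°, h = 1.000, k = 2.018, so h·k = 2.018.
True area = apparent / (areal scale) = 196000 / 2.018 ≈ 97100 km².

97100 km²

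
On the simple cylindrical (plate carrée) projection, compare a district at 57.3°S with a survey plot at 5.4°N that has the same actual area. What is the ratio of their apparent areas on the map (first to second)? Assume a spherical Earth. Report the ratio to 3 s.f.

Plate carrée maps x = Rλ, y = Rφ. The meridian scale is h = 1 and the parallel scale is k = 1/cos φ = sec φ.
Areal scale at 57.3°: h·k = 1.000 × 1.851 = 1.851.
Areal scale at 5.4°: h·k = 1.000 × 1.004 = 1.004.
Ratio = 1.851/1.004 ≈ 1.84.

1.84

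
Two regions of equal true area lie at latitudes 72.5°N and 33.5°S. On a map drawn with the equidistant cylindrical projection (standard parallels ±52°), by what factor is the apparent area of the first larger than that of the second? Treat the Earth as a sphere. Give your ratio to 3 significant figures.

In the equirectangular projection with standard parallel φ₀ = 52° (x = Rλ cos φ₀, y = Rφ), meridians are true-scale (h = 1) and the parallel scale is k = cos φ₀ / cos φ.
Areal scale at 72.5°: h·k = 1.000 × 2.047 = 2.047.
Areal scale at 33.5°: h·k = 1.000 × 0.7383 = 0.7383.
Ratio = 2.047/0.7383 ≈ 2.77.

2.77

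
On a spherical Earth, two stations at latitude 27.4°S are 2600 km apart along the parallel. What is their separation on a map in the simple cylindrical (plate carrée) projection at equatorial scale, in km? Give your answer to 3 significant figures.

Plate carrée maps x = Rλ, y = Rφ. The meridian scale is h = 1 and the parallel scale is k = 1/cos φ = sec φ.
Along the parallel, k = sec 27.4° = 1/0.8878 = 1.126.
Map distance = 2600 × 1.126 ≈ 2930 km.

2930 km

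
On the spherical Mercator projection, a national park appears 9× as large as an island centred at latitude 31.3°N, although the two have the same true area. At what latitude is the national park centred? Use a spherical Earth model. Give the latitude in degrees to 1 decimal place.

73.5°

On Mercator, (apparent₁)/(apparent₂) = sec²φ₁ / sec²φ₂ when true areas are equal.
cos²φ₂ / cos²φ₁ = 9  ⇒  cos φ₁ = cos 31.3° / √9 = 0.8545/3.000 = 0.2848.
φ₁ = arccos(0.2848) ≈ 73.5°.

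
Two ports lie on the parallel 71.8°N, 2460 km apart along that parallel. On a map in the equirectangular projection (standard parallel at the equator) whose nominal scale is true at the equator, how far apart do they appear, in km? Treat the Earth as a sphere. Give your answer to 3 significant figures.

For the equirectangular projection with φ₀ = 0 (plate carrée), h = 1 along meridians and k = sec φ along parallels.
Along the parallel, k = sec 71.8° = 1/0.3123 = 3.202.
Map distance = 2460 × 3.202 ≈ 7880 km.

7880 km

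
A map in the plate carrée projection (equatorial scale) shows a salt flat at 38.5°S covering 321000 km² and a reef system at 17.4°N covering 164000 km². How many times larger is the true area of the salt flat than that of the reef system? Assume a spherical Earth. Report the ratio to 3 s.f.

On the plate carrée, areal scale = h·k = 1 × sec φ, so true area = apparent × cos φ.
True area of salt flat: 321000 × cos(38.5°) = 321000 × 0.7826 = 251200 km².
True area of reef system: 164000 × cos(17.4°) = 164000 × 0.9542 = 156500 km².
Ratio = 251200 / 156500 ≈ 1.61.

1.61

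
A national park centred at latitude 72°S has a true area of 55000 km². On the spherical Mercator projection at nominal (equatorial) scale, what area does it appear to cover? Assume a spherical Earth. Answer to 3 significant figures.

For Mercator, h = k = sec φ (a conformal cylindrical projection has a single point scale, 1/cos φ).
Areal scale = k² = sec²φ = 1/cos²(72°) = 1/0.3090² = 10.47.
Apparent area = 55000 × 10.47 ≈ 576000 km².

576000 km²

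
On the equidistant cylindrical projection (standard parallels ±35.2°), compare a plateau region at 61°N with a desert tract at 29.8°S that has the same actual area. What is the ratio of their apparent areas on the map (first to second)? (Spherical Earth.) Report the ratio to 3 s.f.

1.79

In the equirectangular projection with standard parallel φ₀ = 35.2° (x = Rλ cos φ₀, y = Rφ), meridians are true-scale (h = 1) and the parallel scale is k = cos φ₀ / cos φ.
Areal scale at 61°: h·k = 1.000 × 1.685 = 1.685.
Areal scale at 29.8°: h·k = 1.000 × 0.9417 = 0.9417.
Ratio = 1.685/0.9417 ≈ 1.79.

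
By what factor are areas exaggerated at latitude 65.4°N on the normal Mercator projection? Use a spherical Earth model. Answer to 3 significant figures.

Mercator is conformal, so the point scale is isotropic: h = k = sec φ = 1/cos φ.
Areal scale = k² = sec²φ = 1/cos²(65.4°) = 1/0.4163² = 5.771.

5.77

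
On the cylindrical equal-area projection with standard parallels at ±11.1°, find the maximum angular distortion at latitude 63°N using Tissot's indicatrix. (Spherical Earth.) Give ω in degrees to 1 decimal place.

80.7°

For cylindrical equal-area with standard parallel φ₀, h = cos φ / cos φ₀ and k = cos φ₀ / cos φ, so h·k = 1.
At 63°: h = 0.4626, k = 2.161; principal scales a = 2.161, b = 0.4626.
sin(ω/2) = (a − b)/(a + b) = 1.699/2.624 = 0.6474, so ω = 2 arcsin(0.6474) ≈ 80.7°.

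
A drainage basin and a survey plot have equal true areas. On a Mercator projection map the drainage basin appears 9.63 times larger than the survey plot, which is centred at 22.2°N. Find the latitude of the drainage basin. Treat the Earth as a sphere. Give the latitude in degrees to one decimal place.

On Mercator, (apparent₁)/(apparent₂) = sec²φ₁ / sec²φ₂ when true areas are equal.
cos²φ₂ / cos²φ₁ = 9.63  ⇒  cos φ₁ = cos 22.2° / √9.63 = 0.9259/3.103 = 0.2984.
φ₁ = arccos(0.2984) ≈ 72.6°.

72.6°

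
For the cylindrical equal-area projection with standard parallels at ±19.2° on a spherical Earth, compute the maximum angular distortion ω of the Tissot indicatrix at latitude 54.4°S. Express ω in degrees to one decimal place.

53.4°

For cylindrical equal-area with standard parallel φ₀, h = cos φ / cos φ₀ and k = cos φ₀ / cos φ, so h·k = 1.
At 54.4°: h = 0.6164, k = 1.622; principal scales a = 1.622, b = 0.6164.
sin(ω/2) = (a − b)/(a + b) = 1.006/2.239 = 0.4493, so ω = 2 arcsin(0.4493) ≈ 53.4°.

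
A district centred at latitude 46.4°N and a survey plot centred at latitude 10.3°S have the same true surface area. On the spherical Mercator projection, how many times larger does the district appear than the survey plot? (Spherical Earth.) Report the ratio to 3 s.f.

2.04

On Mercator, area is exaggerated by sec²φ = 1/cos²φ.
At 46.4°: sec²(46.4°) = 1/0.6896² = 2.103.
At 10.3°: sec²(10.3°) = 1/0.9839² = 1.033.
Ratio = 2.103/1.033 = cos²(10.3°)/cos²(46.4°) ≈ 2.04.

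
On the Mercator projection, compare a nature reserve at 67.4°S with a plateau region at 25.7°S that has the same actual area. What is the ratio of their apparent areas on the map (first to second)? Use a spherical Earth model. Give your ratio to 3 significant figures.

5.50

Mercator areal scale is sec²φ.
At 67.4°: sec²(67.4°) = 1/0.3843² = 6.771.
At 25.7°: sec²(25.7°) = 1/0.9011² = 1.232.
Ratio = 6.771/1.232 = cos²(25.7°)/cos²(67.4°) ≈ 5.50.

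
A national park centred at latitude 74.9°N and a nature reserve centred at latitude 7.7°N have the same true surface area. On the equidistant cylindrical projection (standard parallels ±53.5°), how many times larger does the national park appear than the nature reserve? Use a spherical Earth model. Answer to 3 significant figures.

3.80

The equidistant cylindrical projection with φ₀ = 53.5° has h = 1 (meridians true) and k = cos φ₀ / cos φ along parallels.
Areal scale at 74.9°: h·k = 1.000 × 2.283 = 2.283.
Areal scale at 7.7°: h·k = 1.000 × 0.6002 = 0.6002.
Ratio = 2.283/0.6002 ≈ 3.80.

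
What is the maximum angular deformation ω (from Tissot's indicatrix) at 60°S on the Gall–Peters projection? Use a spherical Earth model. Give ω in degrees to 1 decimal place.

38.9°

The Gall–Peters projection is cylindrical equal-area with φ₀ = 45°. Cylindrical equal-area (φ₀ = 45°): h = cos φ / cos 45° along meridians, k = cos 45° / cos φ along parallels; h·k = 1.
At 60°: h = 0.7071, k = 1.414; principal scales a = 1.414, b = 0.7071.
sin(ω/2) = (a − b)/(a + b) = 0.7071/2.121 = 0.3333, so ω = 2 arcsin(0.3333) ≈ 38.9°.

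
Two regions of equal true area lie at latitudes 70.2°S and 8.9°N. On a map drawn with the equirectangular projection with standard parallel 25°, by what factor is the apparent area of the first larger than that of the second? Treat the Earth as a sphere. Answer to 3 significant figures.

In the equirectangular projection with standard parallel φ₀ = 25° (x = Rλ cos φ₀, y = Rφ), meridians are true-scale (h = 1) and the parallel scale is k = cos φ₀ / cos φ.
Areal scale at 70.2°: h·k = 1.000 × 2.676 = 2.676.
Areal scale at 8.9°: h·k = 1.000 × 0.9174 = 0.9174.
Ratio = 2.676/0.9174 ≈ 2.92.

2.92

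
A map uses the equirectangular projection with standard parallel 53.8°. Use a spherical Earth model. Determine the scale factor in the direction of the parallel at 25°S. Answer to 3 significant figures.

The equidistant cylindrical projection with φ₀ = 53.8° has h = 1 (meridians true) and k = cos φ₀ / cos φ along parallels.
k = cos 53.8° / cos 25° = 0.5906/0.9063 = 0.6517.

0.652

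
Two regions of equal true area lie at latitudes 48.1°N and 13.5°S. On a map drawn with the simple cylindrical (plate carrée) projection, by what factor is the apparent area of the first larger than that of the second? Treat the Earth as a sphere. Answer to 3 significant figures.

1.46

Plate carrée maps x = Rλ, y = Rφ. The meridian scale is h = 1 and the parallel scale is k = 1/cos φ = sec φ.
Areal scale at 48.1°: h·k = 1.000 × 1.497 = 1.497.
Areal scale at 13.5°: h·k = 1.000 × 1.028 = 1.028.
Ratio = 1.497/1.028 ≈ 1.46.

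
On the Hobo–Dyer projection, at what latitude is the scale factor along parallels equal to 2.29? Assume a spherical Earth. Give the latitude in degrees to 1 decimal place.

Hobo–Dyer is a cylindrical equal-area projection with standard parallels at ±37.5°. For cylindrical equal-area with standard parallel φ₀, h = cos φ / cos φ₀ and k = cos φ₀ / cos φ, so h·k = 1.
k = cos φ₀ / cos φ = 2.29  ⇒  cos φ = cos 37.5° / 2.29 = 0.3464.
φ = arccos(0.3464) ≈ 69.7°.

69.7°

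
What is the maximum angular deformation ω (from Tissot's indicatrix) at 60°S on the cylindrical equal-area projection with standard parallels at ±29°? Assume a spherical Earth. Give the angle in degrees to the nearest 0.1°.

61.0°

A cylindrical equal-area projection with standard parallel φ₀ has meridian scale h = cos φ / cos φ₀ and parallel scale k = cos φ₀ / cos φ (so areas are preserved, h·k = 1).
At 60°: h = 0.5717, k = 1.749; principal scales a = 1.749, b = 0.5717.
sin(ω/2) = (a − b)/(a + b) = 1.178/2.321 = 0.5074, so ω = 2 arcsin(0.5074) ≈ 61.0°.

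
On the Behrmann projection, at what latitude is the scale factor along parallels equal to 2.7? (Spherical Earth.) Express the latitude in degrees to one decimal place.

71.3°

The Behrmann projection is cylindrical equal-area with φ₀ = 30°. Cylindrical equal-area (φ₀ = 30°): h = cos φ / cos 30° along meridians, k = cos 30° / cos φ along parallels; h·k = 1.
k = cos φ₀ / cos φ = 2.7  ⇒  cos φ = cos 30° / 2.7 = 0.3208.
φ = arccos(0.3208) ≈ 71.3°.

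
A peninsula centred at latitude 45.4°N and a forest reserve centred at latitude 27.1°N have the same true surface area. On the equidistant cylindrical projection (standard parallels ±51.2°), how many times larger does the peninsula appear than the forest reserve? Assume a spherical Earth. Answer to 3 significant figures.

1.27

With standard parallel φ₀ = 51.2°, the equirectangular projection gives x = Rλ cos φ₀, y = Rφ, so h = 1 and k = cos 51.2° / cos φ.
Areal scale at 45.4°: h·k = 1.000 × 0.8924 = 0.8924.
Areal scale at 27.1°: h·k = 1.000 × 0.7039 = 0.7039.
Ratio = 0.8924/0.7039 ≈ 1.27.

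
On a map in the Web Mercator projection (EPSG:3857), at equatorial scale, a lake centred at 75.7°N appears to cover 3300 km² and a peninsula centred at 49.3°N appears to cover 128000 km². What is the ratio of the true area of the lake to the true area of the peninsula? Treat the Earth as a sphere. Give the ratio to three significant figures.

0.00370

Mercator's areal exaggeration is sec²φ; hence true area = (apparent area) · cos²φ.
True area of lake: 3300 × cos²(75.7°) = 3300 × 0.06101 = 201.3 km².
True area of peninsula: 128000 × cos²(49.3°) = 128000 × 0.4252 = 54430 km².
Ratio = 201.3 / 54430 ≈ 0.00370.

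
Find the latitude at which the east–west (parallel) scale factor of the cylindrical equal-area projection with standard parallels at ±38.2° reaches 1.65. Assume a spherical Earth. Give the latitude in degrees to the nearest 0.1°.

61.6°

Cylindrical equal-area (φ₀ = 38.2°): h = cos φ / cos 38.2° along meridians, k = cos 38.2° / cos φ along parallels; h·k = 1.
k = cos φ₀ / cos φ = 1.65  ⇒  cos φ = cos 38.2° / 1.65 = 0.4763.
φ = arccos(0.4763) ≈ 61.6°.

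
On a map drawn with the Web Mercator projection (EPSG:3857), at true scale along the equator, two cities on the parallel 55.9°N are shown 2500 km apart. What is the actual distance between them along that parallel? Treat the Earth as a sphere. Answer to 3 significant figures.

1400 km

Mercator is conformal, so the point scale is isotropic: h = k = sec φ = 1/cos φ.
Along the parallel at 55.9°, map distances are exaggerated by k = sec 55.9° = 1.784.
True distance = 2500 / 1.784 = 2500 × cos 55.9° ≈ 1400 km.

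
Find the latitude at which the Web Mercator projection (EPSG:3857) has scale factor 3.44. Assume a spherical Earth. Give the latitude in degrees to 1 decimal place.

73.1°

Mercator scale is k = sec φ = 1/cos φ.
1/cos φ = 3.44  ⇒  cos φ = 0.2907  ⇒  φ = arccos(0.2907) ≈ 73.1°.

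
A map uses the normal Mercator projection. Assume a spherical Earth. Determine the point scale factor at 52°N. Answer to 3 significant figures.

1.62

Mercator is conformal, so the point scale is isotropic: h = k = sec φ = 1/cos φ.
k = 1/cos 52° = 1/0.6157 = 1.624.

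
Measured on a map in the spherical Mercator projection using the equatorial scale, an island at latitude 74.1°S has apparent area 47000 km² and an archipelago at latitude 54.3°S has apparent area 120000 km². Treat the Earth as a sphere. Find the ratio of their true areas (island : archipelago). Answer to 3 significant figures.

On Mercator the areal scale is sec²φ, so true area = apparent × cos²φ.
True area of island: 47000 × cos²(74.1°) = 47000 × 0.07505 = 3528 km².
True area of archipelago: 120000 × cos²(54.3°) = 120000 × 0.3405 = 40860 km².
Ratio = 3528 / 40860 ≈ 0.0863.

0.0863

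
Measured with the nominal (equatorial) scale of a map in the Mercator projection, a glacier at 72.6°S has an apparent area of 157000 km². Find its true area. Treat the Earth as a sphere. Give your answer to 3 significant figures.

The Mercator projection is conformal; its linear scale factor is the same in every direction and equals sec φ = 1/cos φ.
Areal scale = k² = sec²φ = 1/cos²(72.6°) = 1/0.2990² = 11.18.
True area = apparent / (areal scale) = 157000 / 11.18 ≈ 14000 km².

14000 km²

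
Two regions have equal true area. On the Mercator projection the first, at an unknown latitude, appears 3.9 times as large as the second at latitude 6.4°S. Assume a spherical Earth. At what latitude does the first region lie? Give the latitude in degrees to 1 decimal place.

On Mercator, (apparent₁)/(apparent₂) = sec²φ₁ / sec²φ₂ when true areas are equal.
cos²φ₂ / cos²φ₁ = 3.9  ⇒  cos φ₁ = cos 6.4° / √3.9 = 0.9938/1.975 = 0.5032.
φ₁ = arccos(0.5032) ≈ 59.8°.

59.8°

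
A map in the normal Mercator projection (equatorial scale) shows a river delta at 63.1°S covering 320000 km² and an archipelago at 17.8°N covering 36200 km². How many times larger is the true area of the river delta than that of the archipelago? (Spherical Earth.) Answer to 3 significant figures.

2.00

On Mercator the areal scale is sec²φ, so true area = apparent × cos²φ.
True area of river delta: 320000 × cos²(63.1°) = 320000 × 0.2047 = 65500 km².
True area of archipelago: 36200 × cos²(17.8°) = 36200 × 0.9066 = 32820 km².
Ratio = 65500 / 32820 ≈ 2.00.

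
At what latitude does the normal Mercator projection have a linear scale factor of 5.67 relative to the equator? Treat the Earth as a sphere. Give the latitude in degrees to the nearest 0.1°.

79.8°

Mercator scale is k = sec φ = 1/cos φ.
1/cos φ = 5.67  ⇒  cos φ = 0.1764  ⇒  φ = arccos(0.1764) ≈ 79.8°.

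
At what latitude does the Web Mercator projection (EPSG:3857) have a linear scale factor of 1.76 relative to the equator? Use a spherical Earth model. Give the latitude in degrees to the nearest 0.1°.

55.4°

Mercator scale is k = sec φ = 1/cos φ.
1/cos φ = 1.76  ⇒  cos φ = 0.5682  ⇒  φ = arccos(0.5682) ≈ 55.4°.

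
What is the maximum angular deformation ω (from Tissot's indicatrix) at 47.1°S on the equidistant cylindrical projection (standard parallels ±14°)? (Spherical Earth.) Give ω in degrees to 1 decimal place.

The equidistant cylindrical projection with φ₀ = 14° has h = 1 (meridians true) and k = cos φ₀ / cos φ along parallels.
At 47.1°: h = 1.000, k = 1.425; principal scales a = 1.425, b = 1.000.
sin(ω/2) = (a − b)/(a + b) = 0.4254/2.425 = 0.1754, so ω = 2 arcsin(0.1754) ≈ 20.2°.

20.2°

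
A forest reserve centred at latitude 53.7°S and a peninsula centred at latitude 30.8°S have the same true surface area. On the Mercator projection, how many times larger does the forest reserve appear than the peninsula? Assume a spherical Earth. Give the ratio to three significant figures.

Mercator is conformal with k = sec φ, so areal scale = k² = sec²φ.
At 53.7°: sec²(53.7°) = 1/0.5920² = 2.853.
At 30.8°: sec²(30.8°) = 1/0.8590² = 1.355.
Ratio = 2.853/1.355 = cos²(30.8°)/cos²(53.7°) ≈ 2.11.

2.11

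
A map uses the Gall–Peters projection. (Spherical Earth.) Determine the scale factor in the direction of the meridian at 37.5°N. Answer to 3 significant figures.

1.12

Gall–Peters is a cylindrical equal-area projection with standard parallels at ±45°. Cylindrical equal-area (φ₀ = 45°): h = cos φ / cos 45° along meridians, k = cos 45° / cos φ along parallels; h·k = 1.
h = cos 37.5° / cos 45° = 0.7934/0.7071 = 1.122.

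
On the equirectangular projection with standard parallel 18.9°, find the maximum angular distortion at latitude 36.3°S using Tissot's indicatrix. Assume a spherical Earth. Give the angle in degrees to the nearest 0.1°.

In the equirectangular projection with standard parallel φ₀ = 18.9° (x = Rλ cos φ₀, y = Rφ), meridians are true-scale (h = 1) and the parallel scale is k = cos φ₀ / cos φ.
At 36.3°: h = 1.000, k = 1.174; principal scales a = 1.174, b = 1.000.
sin(ω/2) = (a − b)/(a + b) = 0.1739/2.174 = 0.08000, so ω = 2 arcsin(0.08000) ≈ 9.2°.

9.2°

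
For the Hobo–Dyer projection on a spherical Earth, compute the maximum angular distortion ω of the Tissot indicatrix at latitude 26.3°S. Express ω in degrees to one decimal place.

The Hobo–Dyer projection is cylindrical equal-area with φ₀ = 37.5°. Cylindrical equal-area (φ₀ = 37.5°): h = cos φ / cos 37.5° along meridians, k = cos 37.5° / cos φ along parallels; h·k = 1.
At 26.3°: h = 1.130, k = 0.8850; principal scales a = 1.130, b = 0.8850.
sin(ω/2) = (a − b)/(a + b) = 0.2450/2.015 = 0.1216, so ω = 2 arcsin(0.1216) ≈ 14.0°.

14.0°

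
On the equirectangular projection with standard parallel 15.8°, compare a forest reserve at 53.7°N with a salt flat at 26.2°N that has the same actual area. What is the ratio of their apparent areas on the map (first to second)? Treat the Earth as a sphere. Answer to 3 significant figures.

The equidistant cylindrical projection with φ₀ = 15.8° has h = 1 (meridians true) and k = cos φ₀ / cos φ along parallels.
Areal scale at 53.7°: h·k = 1.000 × 1.625 = 1.625.
Areal scale at 26.2°: h·k = 1.000 × 1.072 = 1.072.
Ratio = 1.625/1.072 ≈ 1.52.

1.52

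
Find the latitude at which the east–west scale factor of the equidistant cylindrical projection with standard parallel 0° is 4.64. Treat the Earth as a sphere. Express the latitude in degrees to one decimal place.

Plate carrée: h = 1, k = sec φ along parallels.
sec φ = 4.64  ⇒  cos φ = 0.2155  ⇒  φ ≈ 77.6°.

77.6°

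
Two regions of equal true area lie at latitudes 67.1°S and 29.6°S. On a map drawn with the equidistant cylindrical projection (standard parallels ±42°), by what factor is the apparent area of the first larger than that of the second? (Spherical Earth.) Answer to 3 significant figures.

2.23

The equidistant cylindrical projection with φ₀ = 42° has h = 1 (meridians true) and k = cos φ₀ / cos φ along parallels.
Areal scale at 67.1°: h·k = 1.000 × 1.910 = 1.910.
Areal scale at 29.6°: h·k = 1.000 × 0.8547 = 0.8547.
Ratio = 1.910/0.8547 ≈ 2.23.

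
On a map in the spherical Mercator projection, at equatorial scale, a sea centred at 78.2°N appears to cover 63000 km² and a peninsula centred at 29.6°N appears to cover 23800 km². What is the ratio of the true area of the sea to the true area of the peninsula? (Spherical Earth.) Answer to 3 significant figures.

Mercator's areal exaggeration is sec²φ; hence true area = (apparent area) · cos²φ.
True area of sea: 63000 × cos²(78.2°) = 63000 × 0.04182 = 2635 km².
True area of peninsula: 23800 × cos²(29.6°) = 23800 × 0.7560 = 17990 km².
Ratio = 2635 / 17990 ≈ 0.146.

0.146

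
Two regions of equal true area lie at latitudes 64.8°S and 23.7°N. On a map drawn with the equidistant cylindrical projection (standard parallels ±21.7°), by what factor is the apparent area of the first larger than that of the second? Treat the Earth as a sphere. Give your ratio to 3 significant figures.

2.15

The equidistant cylindrical projection with φ₀ = 21.7° has h = 1 (meridians true) and k = cos φ₀ / cos φ along parallels.
Areal scale at 64.8°: h·k = 1.000 × 2.182 = 2.182.
Areal scale at 23.7°: h·k = 1.000 × 1.015 = 1.015.
Ratio = 2.182/1.015 ≈ 2.15.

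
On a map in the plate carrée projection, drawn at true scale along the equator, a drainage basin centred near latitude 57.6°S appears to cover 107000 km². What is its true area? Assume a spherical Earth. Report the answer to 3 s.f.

For the equirectangular projection with φ₀ = 0 (plate carrée), h = 1 along meridians and k = sec φ along parallels.
Areal scale = h·k = 1 × sec φ; at 57.6°, h = 1.000, k = 1.866, so h·k = 1.866.
True area = apparent / (areal scale) = 107000 / 1.866 ≈ 57300 km².

57300 km²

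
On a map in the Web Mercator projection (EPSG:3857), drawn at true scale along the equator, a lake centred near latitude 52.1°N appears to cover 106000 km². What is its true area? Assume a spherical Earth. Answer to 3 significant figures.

Mercator is conformal, so the point scale is isotropic: h = k = sec φ = 1/cos φ.
Areal scale = k² = sec²φ = 1/cos²(52.1°) = 1/0.6143² = 2.650.
True area = apparent / (areal scale) = 106000 / 2.650 ≈ 40000 km².

40000 km²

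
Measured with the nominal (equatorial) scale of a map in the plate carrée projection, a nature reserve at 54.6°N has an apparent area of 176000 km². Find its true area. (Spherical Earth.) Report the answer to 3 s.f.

102000 km²

In the plate carrée (x = Rλ, y = Rφ), meridians are true-scale (h = 1) and parallels are stretched by k = sec φ.
Areal scale = h·k = 1 × sec φ; at 54.6°, h = 1.000, k = 1.726, so h·k = 1.726.
True area = apparent / (areal scale) = 176000 / 1.726 ≈ 102000 km².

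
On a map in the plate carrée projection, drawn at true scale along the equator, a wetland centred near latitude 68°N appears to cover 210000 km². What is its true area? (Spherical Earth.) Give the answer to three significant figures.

In the plate carrée (x = Rλ, y = Rφ), meridians are true-scale (h = 1) and parallels are stretched by k = sec φ.
Areal scale = h·k = 1 × sec φ; at 68°, h = 1.000, k = 2.669, so h·k = 2.669.
True area = apparent / (areal scale) = 210000 / 2.669 ≈ 78700 km².

78700 km²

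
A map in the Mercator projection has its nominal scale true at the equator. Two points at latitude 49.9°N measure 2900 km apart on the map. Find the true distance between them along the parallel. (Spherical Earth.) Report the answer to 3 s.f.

The Mercator projection is conformal; its linear scale factor is the same in every direction and equals sec φ = 1/cos φ.
Along the parallel at 49.9°, map distances are exaggerated by k = sec 49.9° = 1.552.
True distance = 2900 / 1.552 = 2900 × cos 49.9° ≈ 1870 km.

1870 km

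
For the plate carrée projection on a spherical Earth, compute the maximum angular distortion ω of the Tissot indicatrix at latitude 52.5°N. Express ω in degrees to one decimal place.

28.2°

Plate carrée maps x = Rλ, y = Rφ. The meridian scale is h = 1 and the parallel scale is k = 1/cos φ = sec φ.
At 52.5°: h = 1.000, k = 1.643; principal scales a = 1.643, b = 1.000.
sin(ω/2) = (a − b)/(a + b) = 0.6427/2.643 = 0.2432, so ω = 2 arcsin(0.2432) ≈ 28.2°.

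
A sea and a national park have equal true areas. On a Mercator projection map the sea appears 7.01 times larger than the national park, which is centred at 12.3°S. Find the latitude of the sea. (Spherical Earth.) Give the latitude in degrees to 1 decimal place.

Mercator areal scale is sec²φ, so apparent-area ratio = sec²φ₁ / sec²φ₂ = cos²φ₂ / cos²φ₁.
cos²φ₂ / cos²φ₁ = 7.01  ⇒  cos φ₁ = cos 12.3° / √7.01 = 0.9770/2.648 = 0.3690.
φ₁ = arccos(0.3690) ≈ 68.3°.

68.3°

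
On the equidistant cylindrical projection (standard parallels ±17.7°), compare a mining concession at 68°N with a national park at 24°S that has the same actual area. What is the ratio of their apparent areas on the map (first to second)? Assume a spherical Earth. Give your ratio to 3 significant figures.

2.44

With standard parallel φ₀ = 17.7°, the equirectangular projection gives x = Rλ cos φ₀, y = Rφ, so h = 1 and k = cos 17.7° / cos φ.
Areal scale at 68°: h·k = 1.000 × 2.543 = 2.543.
Areal scale at 24°: h·k = 1.000 × 1.043 = 1.043.
Ratio = 2.543/1.043 ≈ 2.44.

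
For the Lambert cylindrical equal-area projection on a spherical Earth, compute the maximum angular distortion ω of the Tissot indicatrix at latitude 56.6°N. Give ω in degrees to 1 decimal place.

64.7°

The Lambert cylindrical equal-area projection is the cylindrical equal-area projection with its standard parallel at the equator (φ₀ = 0). A cylindrical equal-area projection with standard parallel φ₀ has meridian scale h = cos φ / cos φ₀ and parallel scale k = cos φ₀ / cos φ (so areas are preserved, h·k = 1).
At 56.6°: h = 0.5505, k = 1.817; principal scales a = 1.817, b = 0.5505.
sin(ω/2) = (a − b)/(a + b) = 1.266/2.367 = 0.5349, so ω = 2 arcsin(0.5349) ≈ 64.7°.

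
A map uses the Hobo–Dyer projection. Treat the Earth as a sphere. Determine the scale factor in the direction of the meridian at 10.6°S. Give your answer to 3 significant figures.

1.24

Hobo–Dyer is a cylindrical equal-area projection with standard parallels at ±37.5°. A cylindrical equal-area projection with standard parallel φ₀ has meridian scale h = cos φ / cos φ₀ and parallel scale k = cos φ₀ / cos φ (so areas are preserved, h·k = 1).
h = cos 10.6° / cos 37.5° = 0.9829/0.7934 = 1.239.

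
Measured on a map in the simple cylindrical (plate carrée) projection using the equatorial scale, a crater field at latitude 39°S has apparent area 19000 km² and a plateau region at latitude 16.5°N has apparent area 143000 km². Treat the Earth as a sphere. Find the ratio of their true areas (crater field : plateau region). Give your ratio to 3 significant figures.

0.108

On the plate carrée, areal scale = h·k = 1 × sec φ, so true area = apparent × cos φ.
True area of crater field: 19000 × cos(39°) = 19000 × 0.7771 = 14770 km².
True area of plateau region: 143000 × cos(16.5°) = 143000 × 0.9588 = 137100 km².
Ratio = 14770 / 137100 ≈ 0.108.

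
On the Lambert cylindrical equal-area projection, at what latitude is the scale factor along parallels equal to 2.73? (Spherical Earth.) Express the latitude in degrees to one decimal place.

68.5°

The Lambert cylindrical equal-area projection is the cylindrical equal-area projection with its standard parallel at the equator (φ₀ = 0). A cylindrical equal-area projection with standard parallel φ₀ has meridian scale h = cos φ / cos φ₀ and parallel scale k = cos φ₀ / cos φ (so areas are preserved, h·k = 1).
k = cos φ₀ / cos φ = 2.73  ⇒  cos φ = cos 0° / 2.73 = 0.3663.
φ = arccos(0.3663) ≈ 68.5°.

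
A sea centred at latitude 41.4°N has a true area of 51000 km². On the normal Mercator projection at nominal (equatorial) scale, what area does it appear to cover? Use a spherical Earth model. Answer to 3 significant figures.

90600 km²

For Mercator, h = k = sec φ (a conformal cylindrical projection has a single point scale, 1/cos φ).
Areal scale = k² = sec²φ = 1/cos²(41.4°) = 1/0.7501² = 1.777.
Apparent area = 51000 × 1.777 ≈ 90600 km².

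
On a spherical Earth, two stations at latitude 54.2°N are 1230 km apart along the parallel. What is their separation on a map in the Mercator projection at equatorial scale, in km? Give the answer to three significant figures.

2100 km

Mercator is conformal, so the point scale is isotropic: h = k = sec φ = 1/cos φ.
Along the parallel, k = sec 54.2° = 1/0.5850 = 1.710.
Map distance = 1230 × 1.710 ≈ 2100 km.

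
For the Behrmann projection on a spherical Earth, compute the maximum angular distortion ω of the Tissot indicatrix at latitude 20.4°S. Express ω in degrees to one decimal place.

The Behrmann projection is cylindrical equal-area with φ₀ = 30°. A cylindrical equal-area projection with standard parallel φ₀ has meridian scale h = cos φ / cos φ₀ and parallel scale k = cos φ₀ / cos φ (so areas are preserved, h·k = 1).
At 20.4°: h = 1.082, k = 0.9240; principal scales a = 1.082, b = 0.9240.
sin(ω/2) = (a − b)/(a + b) = 0.1583/2.006 = 0.07891, so ω = 2 arcsin(0.07891) ≈ 9.1°.

9.1°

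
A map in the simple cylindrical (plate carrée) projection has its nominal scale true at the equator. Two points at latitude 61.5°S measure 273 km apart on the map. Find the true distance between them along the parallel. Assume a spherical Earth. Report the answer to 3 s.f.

For the equirectangular projection with φ₀ = 0 (plate carrée), h = 1 along meridians and k = sec φ along parallels.
Along the parallel at 61.5°, map distances are exaggerated by k = sec 61.5° = 2.096.
True distance = 273 / 2.096 = 273 × cos 61.5° ≈ 130 km.

130 km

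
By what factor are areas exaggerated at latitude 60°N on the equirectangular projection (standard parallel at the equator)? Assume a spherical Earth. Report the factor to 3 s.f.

Plate carrée maps x = Rλ, y = Rφ. The meridian scale is h = 1 and the parallel scale is k = 1/cos φ = sec φ.
Areal scale = h·k = 1 × sec φ; at 60°, h = 1.000, k = 2.000, so h·k = 2.000.

2.00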